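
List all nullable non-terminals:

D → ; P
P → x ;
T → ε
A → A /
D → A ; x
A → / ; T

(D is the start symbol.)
ε-productions: T → ε
So T is immediately nullable.
No further non-terminal can be added: every production for the remaining non-terminals contains a terminal or a non-nullable non-terminal.
Nullable = { 'T' }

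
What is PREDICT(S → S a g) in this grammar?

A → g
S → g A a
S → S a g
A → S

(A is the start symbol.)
{ 'g' }

PREDICT(S → S a g) = (FIRST(RHS) \ {ε}) ∪ (FOLLOW(S) if ε ∈ FIRST(RHS), i.e. RHS ⇒* ε)
FIRST(S) = { 'g' }
FIRST(S a g) = { 'g' }
ε ∉ FIRST(S a g), so FOLLOW(S) is not added.
PREDICT(S → S a g) = { 'g' }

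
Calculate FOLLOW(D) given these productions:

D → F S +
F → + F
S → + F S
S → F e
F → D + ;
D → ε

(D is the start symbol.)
{ $, '+' }

To compute FOLLOW(D), find every occurrence of D on a right-hand side N → α D β: add FIRST(β) \ {ε}, and if β is empty or nullable also add FOLLOW(N). Iterate to a fixed point.

D is the start symbol, so $ ∈ FOLLOW(D).
In F → D + ;: D is followed by '+' ';', add FIRST('+' ';') \ {ε} = { '+' }

Taking the union: FOLLOW(D) = { $, '+' }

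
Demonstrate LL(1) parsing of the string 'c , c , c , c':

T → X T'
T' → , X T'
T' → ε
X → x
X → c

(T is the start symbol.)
Stack is shown with the top on the left.

Stack     Input            Action
---------------------------------
T $       c , c , c , c $  output T → X T'
X T' $    c , c , c , c $  output X → c
c T' $    c , c , c , c $  match 'c'
T' $      , c , c , c $    output T' → , X T'
, X T' $  , c , c , c $    match ','
X T' $    c , c , c $      output X → c
c T' $    c , c , c $      match 'c'
T' $      , c , c $        output T' → , X T'
, X T' $  , c , c $        match ','
X T' $    c , c $          output X → c
c T' $    c , c $          match 'c'
T' $      , c $            output T' → , X T'
, X T' $  , c $            match ','
X T' $    c $              output X → c
c T' $    c $              match 'c'
T' $      $                output T' → ε
$         $                accept

The string is accepted.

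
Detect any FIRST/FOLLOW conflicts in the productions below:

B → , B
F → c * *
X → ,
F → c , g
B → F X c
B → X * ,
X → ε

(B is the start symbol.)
A FIRST/FOLLOW conflict occurs when a non-terminal N has a nullable alternative N → β (β ⇒* ε) and another alternative N → α with FIRST(α) ∩ FOLLOW(N) ≠ ∅: on such a lookahead the parser cannot decide between expanding α and letting N vanish via β.

Nullable non-terminals: X.

X: nullable alternative(s) X → ε; FOLLOW(X) = { '*', 'c' }
  X → ,: FIRST \ {ε} = { ',' } — disjoint from FOLLOW(X)
  X → ε: FIRST \ {ε} = { } — this is the only nullable alternative, skip

B, F have no nullable alternative, so no FIRST/FOLLOW check is needed there.

No FIRST/FOLLOW conflicts found.

Answer: No FIRST/FOLLOW conflicts.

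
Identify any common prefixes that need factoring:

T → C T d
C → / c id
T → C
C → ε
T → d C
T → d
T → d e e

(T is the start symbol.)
Yes, T has productions with common prefix 'C'; T has productions with common prefix 'd'

Left-factoring is needed when two productions for the same non-terminal
share a common prefix on the right-hand side.

Productions for T:
  T → C T d
  T → C
  T → d C
  T → d
  T → d e e
Productions for C:
  C → / c id
  C → ε

Found common prefix 'C' in productions for T
Found common prefix 'd' in productions for T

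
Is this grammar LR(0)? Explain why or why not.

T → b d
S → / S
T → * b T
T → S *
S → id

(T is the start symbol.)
Yes, the grammar is LR(0)

A grammar is LR(0) if no state in the canonical LR(0) collection has:
  - both a shift item (dot before a terminal) and a complete item (shift-reduce conflict), or
  - two or more complete items (reduce-reduce conflict; the accept item [T' → T .] counts as a complete item here).

Augment with T' → T and build the canonical LR(0) collection (I0 = CLOSURE({[T' → . T]}), then GOTO on every symbol after a dot until no new states appear). It has 12 states:
  I0: { [S → . / S], [S → . id], [T → . * b T], [T → . S *], [T → . b d], [T' → . T] }  — shift
  I1: { [T → * . b T] }  — shift
  I2: { [S → . / S], [S → . id], [S → / . S] }  — shift
  I3: { [T → S . *] }  — shift
  I4: { [T' → T .] }  — accept
  I5: { [T → b . d] }  — shift
  I6: { [S → id .] }  — reduce
  I7: { [T → b d .] }  — reduce
  I8: { [T → S * .] }  — reduce
  I9: { [S → / S .] }  — reduce
  I10: { [S → . / S], [S → . id], [T → * b . T], [T → . * b T], [T → . S *], [T → . b d] }  — shift
  I11: { [T → * b T .] }  — reduce

Every state is either a pure shift/goto state or contains exactly one complete item and nothing to shift — no conflicts. The grammar is LR(0).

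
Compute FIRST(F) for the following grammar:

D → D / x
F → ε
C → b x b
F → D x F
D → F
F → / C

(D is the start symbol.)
FIRST sets of the other non-terminals involved (by the same procedure, iterated to a fixed point):
  FIRST(D) = { '/', 'x', ε }

From F → ε:
  - ε-production, so ε ∈ FIRST(F)
From F → D x F:
  - D is a non-terminal: add FIRST(D) \ {ε} = { '/', 'x' }
    D is nullable, so continue to the next symbol
  - x is a terminal: add 'x' and stop
From F → / C:
  - '/' is a terminal: add '/' and stop

Collecting: FIRST(F) = { '/', 'x', ε }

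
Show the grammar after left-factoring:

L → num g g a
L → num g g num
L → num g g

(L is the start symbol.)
L → num g g L'
L' → a
L' → num
L' → ε

Left-factoring transforms A → αβ₁ | αβ₂ into A → αA' and A' → β₁ | β₂
(α is the longest common prefix among the alternatives). Repeat until
no nonterminal has two alternatives with a common prefix.

Round 1: L has alternatives sharing prefix 'num g g'. Introduce L': L → num g g L'
  Add: L' → a
  Add: L' → num
  Add: L' → ε

No remaining common prefixes — done.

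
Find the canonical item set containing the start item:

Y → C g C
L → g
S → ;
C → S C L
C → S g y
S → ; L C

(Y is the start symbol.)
First, augment the grammar with Y' → Y
I₀ = CLOSURE({ [Y' → . Y] }):
  [Y' → . Y] has the dot before Y: add [Y → . C g C]
  [Y → . C g C] has the dot before C: add [C → . S C L], [C → . S g y]
  [C → . S C L] has the dot before S: add [S → . ;], [S → . ; L C]
No further items can be added.

I₀ = { [C → . S C L], [C → . S g y], [S → . ; L C], [S → . ;], [Y → . C g C], [Y' → . Y] }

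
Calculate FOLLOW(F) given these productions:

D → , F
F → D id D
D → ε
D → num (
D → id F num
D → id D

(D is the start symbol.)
{ $, 'id', 'num' }

To compute FOLLOW(F), find every occurrence of F on a right-hand side N → α F β: add FIRST(β) \ {ε}, and if β is empty or nullable also add FOLLOW(N). Iterate to a fixed point.

In D → , F: F is at the end, add FOLLOW(D)
In D → id F num: F is followed by num, add FIRST(num) \ {ε} = { 'num' }

The FOLLOW sets referred to above (computed the same way, to a fixed point):
  FOLLOW(D) = { $, 'id', 'num' }

Taking the union: FOLLOW(F) = { $, 'id', 'num' }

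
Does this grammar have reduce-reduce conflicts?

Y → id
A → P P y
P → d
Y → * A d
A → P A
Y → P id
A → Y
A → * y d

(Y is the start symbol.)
Augment with Y' → Y and build the canonical LR(0) collection (I0 = CLOSURE({[Y' → . Y]}), then GOTO on every symbol after a dot until no new states appear). It has 18 states:
  I0: { [P → . d], [Y → . * A d], [Y → . P id], [Y → . id], [Y' → . Y] }  — shift
  I1: { [A → . * y d], [A → . P A], [A → . P P y], [A → . Y], [P → . d], [Y → * . A d], [Y → . * A d], [Y → . P id], [Y → . id] }  — shift
  I2: { [Y → P . id] }  — shift
  I3: { [Y' → Y .] }  — accept
  I4: { [P → d .] }  — reduce
  I5: { [Y → id .] }  — reduce
  I6: { [Y → P id .] }  — reduce
  I7: { [A → * . y d], [A → . * y d], [A → . P A], [A → . P P y], [A → . Y], [P → . d], [Y → * . A d], [Y → . * A d], [Y → . P id], [Y → . id] }  — shift
  I8: { [Y → * A . d] }  — shift
  I9: { [A → . * y d], [A → . P A], [A → . P P y], [A → . Y], [A → P . A], [A → P . P y], [P → . d], [Y → . * A d], [Y → . P id], [Y → . id], [Y → P . id] }  — shift
  I10: { [A → Y .] }  — reduce
  I11: { [A → P A .] }  — reduce
  I12: { [A → . * y d], [A → . P A], [A → . P P y], [A → . Y], [A → P . A], [A → P . P y], [A → P P . y], [P → . d], [Y → . * A d], [Y → . P id], [Y → . id], [Y → P . id] }  — shift
  I13: { [Y → P id .], [Y → id .] }  — 2 reduces
  I14: { [A → P P y .] }  — reduce
  I15: { [Y → * A d .] }  — reduce
  I16: { [A → * y . d] }  — shift
  I17: { [A → * y d .] }  — reduce

I13 contains complete items [Y → P id .], [Y → id .] — reduce-reduce conflict.

Answer: Yes — I13: [Y → P id .] vs [Y → id .]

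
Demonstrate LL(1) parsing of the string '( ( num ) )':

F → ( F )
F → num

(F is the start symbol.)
LL(1) parsing maintains a stack (initially the start symbol over $) and the input. At each step: if the stack top is a terminal, match it against the current input token; if it is a non-terminal N, replace it with the RHS of M[N, lookahead] (the unique production whose predict set contains the lookahead).

Stack is shown with the top on the left.

Stack      Input          Action
--------------------------------
F $        ( ( num ) ) $  output F → ( F )
( F ) $    ( ( num ) ) $  match '('
F ) $      ( num ) ) $    output F → ( F )
( F ) ) $  ( num ) ) $    match '('
F ) ) $    num ) ) $      output F → num
num ) ) $  num ) ) $      match 'num'
) ) $      ) ) $          match ')'
) $        ) $            match ')'
$          $              accept

The string is accepted.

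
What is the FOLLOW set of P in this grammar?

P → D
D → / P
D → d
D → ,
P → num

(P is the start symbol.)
{ $ }

P is the start symbol, so $ ∈ FOLLOW(P).
In D → / P: P is at the end, add FOLLOW(D)

The FOLLOW sets referred to above (computed the same way, to a fixed point):
  FOLLOW(D) = { $ }

Taking the union: FOLLOW(P) = { $ }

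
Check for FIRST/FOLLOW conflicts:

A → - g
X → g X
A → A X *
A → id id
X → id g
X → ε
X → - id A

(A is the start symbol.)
Nullable non-terminals: X.

X: nullable alternative(s) X → ε; FOLLOW(X) = { '*' }
  X → g X: FIRST \ {ε} = { 'g' } — disjoint from FOLLOW(X)
  X → id g: FIRST \ {ε} = { 'id' } — disjoint from FOLLOW(X)
  X → ε: FIRST \ {ε} = { } — this is the only nullable alternative, skip
  X → - id A: FIRST \ {ε} = { '-' } — disjoint from FOLLOW(X)

A has no nullable alternative, so no FIRST/FOLLOW check is needed there.

No FIRST/FOLLOW conflicts found.

Answer: No FIRST/FOLLOW conflicts.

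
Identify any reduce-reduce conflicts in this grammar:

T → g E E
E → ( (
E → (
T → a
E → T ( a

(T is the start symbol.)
Augment with T' → T and build the canonical LR(0) collection (I0 = CLOSURE({[T' → . T]}), then GOTO on every symbol after a dot until no new states appear). It has 11 states:
  I0: { [T → . a], [T → . g E E], [T' → . T] }  — shift
  I1: { [T' → T .] }  — accept
  I2: { [T → a .] }  — reduce
  I3: { [E → . ( (], [E → . (], [E → . T ( a], [T → . a], [T → . g E E], [T → g . E E] }  — shift
  I4: { [E → ( . (], [E → ( .] }  — shift, reduce
  I5: { [E → . ( (], [E → . (], [E → . T ( a], [T → . a], [T → . g E E], [T → g E . E] }  — shift
  I6: { [E → T . ( a] }  — shift
  I7: { [E → T ( . a] }  — shift
  I8: { [E → T ( a .] }  — reduce
  I9: { [T → g E E .] }  — reduce
  I10: { [E → ( ( .] }  — reduce

No state contains more than one complete item.

Answer: No reduce-reduce conflicts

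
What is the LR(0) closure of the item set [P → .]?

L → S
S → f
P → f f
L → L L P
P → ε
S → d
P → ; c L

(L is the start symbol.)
{ [P → .] }

Start with: [P → .]
The dot is at the end, so nothing is added.

CLOSURE = { [P → .] }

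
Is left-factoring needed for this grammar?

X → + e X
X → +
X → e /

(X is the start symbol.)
Left-factoring is needed when two productions for the same non-terminal
share a common prefix on the right-hand side.

Productions for X:
  X → + e X
  X → +
  X → e /

Found common prefix '+' in productions for X

Answer: Yes, X has productions with common prefix '+'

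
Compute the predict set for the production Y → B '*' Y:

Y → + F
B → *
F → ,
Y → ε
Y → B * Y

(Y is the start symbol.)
PREDICT(Y → B '*' Y) = (FIRST(RHS) \ {ε}) ∪ (FOLLOW(Y) if ε ∈ FIRST(RHS), i.e. RHS ⇒* ε)
FIRST(B) = { '*' }
FIRST(B '*' Y) = { '*' }
ε ∉ FIRST(B '*' Y), so FOLLOW(Y) is not added.
PREDICT(Y → B '*' Y) = { '*' }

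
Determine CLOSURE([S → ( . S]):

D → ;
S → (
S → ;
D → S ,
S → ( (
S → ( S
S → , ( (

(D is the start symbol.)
To compute CLOSURE, for each item [A → α.Bβ] where B is a non-terminal, add [B → .γ] for all productions B → γ; repeat for the newly added items until nothing changes.

Start with: [S → ( . S]
  [S → ( . S] has the dot before S: add [S → . (], [S → . ;], [S → . ( (], [S → . ( S], [S → . , ( (]
No further items can be added.

CLOSURE = { [S → ( . S], [S → . ( (], [S → . ( S], [S → . (], [S → . , ( (], [S → . ;] }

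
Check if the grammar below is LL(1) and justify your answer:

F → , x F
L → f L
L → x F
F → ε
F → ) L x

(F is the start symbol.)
Yes, the grammar is LL(1).

A grammar is LL(1) if for each non-terminal N with multiple productions, the predict sets of those productions are pairwise disjoint, where PREDICT(N → α) = (FIRST(α) \ {ε}) ∪ (FOLLOW(N) if α ⇒* ε).

Relevant sets:
  FOLLOW(F) = { $, 'x' }

For F:
  PREDICT(F → ',' x F) = { ',' }
  PREDICT(F → ε) = { $, 'x' }
  PREDICT(F → ')' L x) = { ')' }
For L:
  PREDICT(L → f L) = { 'f' }
  PREDICT(L → x F) = { 'x' }

All predict sets are disjoint. The grammar IS LL(1).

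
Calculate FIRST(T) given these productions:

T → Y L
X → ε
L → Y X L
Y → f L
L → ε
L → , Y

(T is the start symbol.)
To compute FIRST(T), examine every production with T on the left-hand side, reading each right-hand side left to right until a non-nullable symbol is reached.

FIRST sets of the other non-terminals involved (by the same procedure, iterated to a fixed point):
  FIRST(Y) = { 'f' }

From T → Y L:
  - Y is a non-terminal: add FIRST(Y) \ {ε} = { 'f' }
    Y is not nullable, so stop

Collecting: FIRST(T) = { 'f' }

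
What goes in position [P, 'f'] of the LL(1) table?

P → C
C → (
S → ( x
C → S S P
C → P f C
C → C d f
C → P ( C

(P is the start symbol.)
Empty (error entry)

To find M[P, 'f'], we find productions for P where 'f' is in the predict set (PREDICT(N → α) = (FIRST(α) \ {ε}) ∪ (FOLLOW(N) if α ⇒* ε)).

Relevant sets:
  FIRST(C) = { '(' }

P → C: PREDICT = { '(' }

M[P, 'f'] is empty (no production applies)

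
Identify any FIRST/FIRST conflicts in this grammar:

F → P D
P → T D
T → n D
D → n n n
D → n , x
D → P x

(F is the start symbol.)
Yes. D → n n n / D → n ',' x on { 'n' }; D → n n n / D → P x on { 'n' }; D → n ',' x / D → P x on { 'n' }

A FIRST/FIRST conflict occurs when two productions N → α and N → β for the same non-terminal have FIRST(α) ∩ FIRST(β) ≠ ∅ (with ε ∈ FIRST of a nullable right-hand side, so two nullable alternatives also conflict).

FIRST sets of the non-terminals at (or reachable through a nullable prefix from) the front of some alternative:
  FIRST(P) = { 'n' }

Productions for D:
  D → n n n: FIRST = { 'n' }
  D → n , x: FIRST = { 'n' }
  D → P x: FIRST = { 'n' }
F, P, T have only one production, so no FIRST/FIRST conflict is possible there.

Conflict for D: D → n n n and D → n , x
  Overlap: { 'n' }
Conflict for D: D → n n n and D → P x
  Overlap: { 'n' }
Conflict for D: D → n , x and D → P x
  Overlap: { 'n' }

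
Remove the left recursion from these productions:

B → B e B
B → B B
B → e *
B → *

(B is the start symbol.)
B is directly left-recursive. The standard transformation for
  A → A α₁ | ... | A α_m | β₁ | ... | β_n
is
  A  → β₁ A' | ... | β_n A'
  A' → α₁ A' | ... | α_m A' | ε

B → e * becomes B → e * B'
B → * becomes B → * B'
B → B e B becomes B' → e B B'
B → B B becomes B' → B B'
Add B' → ε

Resulting grammar:
B → e * B'
B → * B'
B' → e B B'
B' → B B'
B' → ε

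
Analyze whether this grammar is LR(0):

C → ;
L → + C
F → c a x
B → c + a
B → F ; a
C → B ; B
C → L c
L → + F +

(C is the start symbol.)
Yes, the grammar is LR(0)

A grammar is LR(0) if no state in the canonical LR(0) collection has:
  - both a shift item (dot before a terminal) and a complete item (shift-reduce conflict), or
  - two or more complete items (reduce-reduce conflict; the accept item [C' → C .] counts as a complete item here).

Augment with C' → C and build the canonical LR(0) collection (I0 = CLOSURE({[C' → . C]}), then GOTO on every symbol after a dot until no new states appear). It has 20 states:
  I0: { [B → . F ; a], [B → . c + a], [C → . ;], [C → . B ; B], [C → . L c], [C' → . C], [F → . c a x], [L → . + C], [L → . + F +] }  — shift
  I1: { [B → . F ; a], [B → . c + a], [C → . ;], [C → . B ; B], [C → . L c], [F → . c a x], [L → + . C], [L → + . F +], [L → . + C], [L → . + F +] }  — shift
  I2: { [C → ; .] }  — reduce
  I3: { [C → B . ; B] }  — shift
  I4: { [C' → C .] }  — accept
  I5: { [B → F . ; a] }  — shift
  I6: { [C → L . c] }  — shift
  I7: { [B → c . + a], [F → c . a x] }  — shift
  I8: { [B → c + . a] }  — shift
  I9: { [F → c a . x] }  — shift
  I10: { [F → c a x .] }  — reduce
  I11: { [B → c + a .] }  — reduce
  I12: { [C → L c .] }  — reduce
  I13: { [B → F ; . a] }  — shift
  I14: { [B → F ; a .] }  — reduce
  I15: { [B → . F ; a], [B → . c + a], [C → B ; . B], [F → . c a x] }  — shift
  I16: { [C → B ; B .] }  — reduce
  I17: { [L → + C .] }  — reduce
  I18: { [B → F . ; a], [L → + F . +] }  — shift
  I19: { [L → + F + .] }  — reduce

Every state is either a pure shift/goto state or contains exactly one complete item and nothing to shift — no conflicts. The grammar is LR(0).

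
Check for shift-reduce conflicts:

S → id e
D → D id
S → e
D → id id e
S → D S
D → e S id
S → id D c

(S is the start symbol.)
Yes — I3: [S → e .] vs [D → . e S id]; I6: [S → id e .] vs [D → . e S id]; I15: [D → D id .] vs [D → . e S id]

A shift-reduce conflict occurs when an LR(0) state has both:
  - a complete (reduce) item [A → α .] (dot at the end), and
  - a shift item [B → β . c γ] (dot before a terminal).

Augment with S' → S and build the canonical LR(0) collection (I0 = CLOSURE({[S' → . S]}), then GOTO on every symbol after a dot until no new states appear). It has 16 states:
  I0: { [D → . D id], [D → . e S id], [D → . id id e], [S → . D S], [S → . e], [S → . id D c], [S → . id e], [S' → . S] }  — shift
  I1: { [D → . D id], [D → . e S id], [D → . id id e], [D → D . id], [S → . D S], [S → . e], [S → . id D c], [S → . id e], [S → D . S] }  — shift
  I2: { [S' → S .] }  — accept
  I3: { [D → . D id], [D → . e S id], [D → . id id e], [D → e . S id], [S → . D S], [S → . e], [S → . id D c], [S → . id e], [S → e .] }  — shift, reduce
  I4: { [D → . D id], [D → . e S id], [D → . id id e], [D → id . id e], [S → id . D c], [S → id . e] }  — shift
  I5: { [D → D . id], [S → id D . c] }  — shift
  I6: { [D → . D id], [D → . e S id], [D → . id id e], [D → e . S id], [S → . D S], [S → . e], [S → . id D c], [S → . id e], [S → id e .] }  — shift, reduce
  I7: { [D → id . id e], [D → id id . e] }  — shift
  I8: { [D → id id e .] }  — reduce
  I9: { [D → id id . e] }  — shift
  I10: { [D → e S . id] }  — shift
  I11: { [D → e S id .] }  — reduce
  I12: { [S → id D c .] }  — reduce
  I13: { [D → D id .] }  — reduce
  I14: { [S → D S .] }  — reduce
  I15: { [D → . D id], [D → . e S id], [D → . id id e], [D → D id .], [D → id . id e], [S → id . D c], [S → id . e] }  — shift, reduce

I3 contains reduce item [S → e .] and shift items [D → . e S id], [D → . id id e], [S → . e], [S → . id D c], [S → . id e] — shift-reduce conflict.
I6 contains reduce item [S → id e .] and shift items [D → . e S id], [D → . id id e], [S → . e], [S → . id D c], [S → . id e] — shift-reduce conflict.
I15 contains reduce item [D → D id .] and shift items [D → . e S id], [D → . id id e], [D → id . id e], [S → id . e] — shift-reduce conflict.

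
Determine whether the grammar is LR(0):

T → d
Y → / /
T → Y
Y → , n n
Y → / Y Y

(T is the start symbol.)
A grammar is LR(0) if no state in the canonical LR(0) collection has:
  - both a shift item (dot before a terminal) and a complete item (shift-reduce conflict), or
  - two or more complete items (reduce-reduce conflict; the accept item [T' → T .] counts as a complete item here).

Augment with T' → T and build the canonical LR(0) collection (I0 = CLOSURE({[T' → . T]}), then GOTO on every symbol after a dot until no new states appear). It has 11 states:
  I0: { [T → . Y], [T → . d], [T' → . T], [Y → . , n n], [Y → . / /], [Y → . / Y Y] }  — shift
  I1: { [Y → , . n n] }  — shift
  I2: { [Y → . , n n], [Y → . / /], [Y → . / Y Y], [Y → / . /], [Y → / . Y Y] }  — shift
  I3: { [T' → T .] }  — accept
  I4: { [T → Y .] }  — reduce
  I5: { [T → d .] }  — reduce
  I6: { [Y → . , n n], [Y → . / /], [Y → . / Y Y], [Y → / . /], [Y → / . Y Y], [Y → / / .] }  — shift, reduce
  I7: { [Y → . , n n], [Y → . / /], [Y → . / Y Y], [Y → / Y . Y] }  — shift
  I8: { [Y → / Y Y .] }  — reduce
  I9: { [Y → , n . n] }  — shift
  I10: { [Y → , n n .] }  — reduce

Conflict in state I6:
  Shift-reduce conflict between [Y → / / .] and [Y → . , n n]
So the grammar is NOT LR(0).

Answer: No. Shift-reduce conflict between [Y → / / .] and [Y → . , n n]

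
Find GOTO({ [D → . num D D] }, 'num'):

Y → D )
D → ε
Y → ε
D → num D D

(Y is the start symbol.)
{ [D → . num D D], [D → .], [D → num . D D] }

GOTO(I, 'num') = CLOSURE({ [A → αX.β] : [A → α.Xβ] ∈ I, X = 'num' })

Items with dot before 'num', with the dot advanced:
  [D → . num D D] → [D → num . D D]
Closure of the advanced items:
  [D → num . D D] has the dot before D: add [D → .], [D → . num D D]

GOTO = { [D → . num D D], [D → .], [D → num . D D] }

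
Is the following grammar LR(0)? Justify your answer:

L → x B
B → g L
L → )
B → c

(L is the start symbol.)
A grammar is LR(0) if no state in the canonical LR(0) collection has:
  - both a shift item (dot before a terminal) and a complete item (shift-reduce conflict), or
  - two or more complete items (reduce-reduce conflict; the accept item [L' → L .] counts as a complete item here).

Augment with L' → L and build the canonical LR(0) collection (I0 = CLOSURE({[L' → . L]}), then GOTO on every symbol after a dot until no new states appear). It has 8 states:
  I0: { [L → . )], [L → . x B], [L' → . L] }  — shift
  I1: { [L → ) .] }  — reduce
  I2: { [L' → L .] }  — accept
  I3: { [B → . c], [B → . g L], [L → x . B] }  — shift
  I4: { [L → x B .] }  — reduce
  I5: { [B → c .] }  — reduce
  I6: { [B → g . L], [L → . )], [L → . x B] }  — shift
  I7: { [B → g L .] }  — reduce

Every state is either a pure shift/goto state or contains exactly one complete item and nothing to shift — no conflicts. The grammar is LR(0).

Answer: Yes, the grammar is LR(0)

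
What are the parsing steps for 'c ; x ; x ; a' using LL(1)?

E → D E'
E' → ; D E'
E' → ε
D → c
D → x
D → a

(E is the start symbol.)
LL(1) parsing maintains a stack (initially the start symbol over $) and the input. At each step: if the stack top is a terminal, match it against the current input token; if it is a non-terminal N, replace it with the RHS of M[N, lookahead] (the unique production whose predict set contains the lookahead).

Stack is shown with the top on the left.

Stack     Input            Action
---------------------------------
E $       c ; x ; x ; a $  output E → D E'
D E' $    c ; x ; x ; a $  output D → c
c E' $    c ; x ; x ; a $  match 'c'
E' $      ; x ; x ; a $    output E' → ; D E'
; D E' $  ; x ; x ; a $    match ';'
D E' $    x ; x ; a $      output D → x
x E' $    x ; x ; a $      match 'x'
E' $      ; x ; a $        output E' → ; D E'
; D E' $  ; x ; a $        match ';'
D E' $    x ; a $          output D → x
x E' $    x ; a $          match 'x'
E' $      ; a $            output E' → ; D E'
; D E' $  ; a $            match ';'
D E' $    a $              output D → a
a E' $    a $              match 'a'
E' $      $                output E' → ε
$         $                accept

The string is accepted.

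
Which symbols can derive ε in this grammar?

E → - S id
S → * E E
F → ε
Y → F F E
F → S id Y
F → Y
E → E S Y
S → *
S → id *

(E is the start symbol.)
A non-terminal is nullable if it can derive ε (the empty string): either it has an ε-production, or it has a production whose right-hand side consists entirely of nullable non-terminals.

ε-productions: F → ε
So F is immediately nullable.
No further non-terminal can be added: every production for the remaining non-terminals contains a terminal or a non-nullable non-terminal.
Nullable = { 'F' }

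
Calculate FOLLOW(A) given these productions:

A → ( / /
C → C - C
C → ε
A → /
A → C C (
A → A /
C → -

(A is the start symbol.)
{ $, '/' }

To compute FOLLOW(A), find every occurrence of A on a right-hand side N → α A β: add FIRST(β) \ {ε}, and if β is empty or nullable also add FOLLOW(N). Iterate to a fixed point.

A is the start symbol, so $ ∈ FOLLOW(A).
In A → A /: A is followed by '/', add FIRST('/') \ {ε} = { '/' }

Taking the union: FOLLOW(A) = { $, '/' }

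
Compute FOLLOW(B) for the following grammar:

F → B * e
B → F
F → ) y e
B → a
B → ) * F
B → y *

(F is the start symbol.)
To compute FOLLOW(B), find every occurrence of B on a right-hand side N → α B β: add FIRST(β) \ {ε}, and if β is empty or nullable also add FOLLOW(N). Iterate to a fixed point.

In F → B * e: B is followed by '*' e, add FIRST('*' e) \ {ε} = { '*' }

Taking the union: FOLLOW(B) = { '*' }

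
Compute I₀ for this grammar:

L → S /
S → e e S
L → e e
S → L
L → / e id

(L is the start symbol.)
First, augment the grammar with L' → L
I₀ = CLOSURE({ [L' → . L] }):
  [L' → . L] has the dot before L: add [L → . S /], [L → . e e], [L → . / e id]
  [L → . S /] has the dot before S: add [S → . e e S], [S → . L]
No further items can be added.

I₀ = { [L → . / e id], [L → . S /], [L → . e e], [L' → . L], [S → . L], [S → . e e S] }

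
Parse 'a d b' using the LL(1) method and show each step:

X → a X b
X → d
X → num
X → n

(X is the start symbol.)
Stack is shown with the top on the left.

Stack    Input    Action
------------------------
X $      a d b $  output X → a X b
a X b $  a d b $  match 'a'
X b $    d b $    output X → d
d b $    d b $    match 'd'
b $      b $      match 'b'
$        $        accept

The string is accepted.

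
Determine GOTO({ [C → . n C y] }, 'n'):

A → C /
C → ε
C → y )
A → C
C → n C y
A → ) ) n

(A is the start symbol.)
{ [C → . n C y], [C → . y )], [C → .], [C → n . C y] }

GOTO(I, 'n') = CLOSURE({ [A → αX.β] : [A → α.Xβ] ∈ I, X = 'n' })

Items with dot before 'n', with the dot advanced:
  [C → . n C y] → [C → n . C y]
Closure of the advanced items:
  [C → n . C y] has the dot before C: add [C → .], [C → . y )], [C → . n C y]

GOTO = { [C → . n C y], [C → . y )], [C → .], [C → n . C y] }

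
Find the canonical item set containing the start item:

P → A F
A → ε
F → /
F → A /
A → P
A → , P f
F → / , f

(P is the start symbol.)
{ [A → . , P f], [A → . P], [A → .], [P → . A F], [P' → . P] }

First, augment the grammar with P' → P
I₀ = CLOSURE({ [P' → . P] }):
  [P' → . P] has the dot before P: add [P → . A F]
  [P → . A F] has the dot before A: add [A → .], [A → . P], [A → . , P f]
No further items can be added.

I₀ = { [A → . , P f], [A → . P], [A → .], [P → . A F], [P' → . P] }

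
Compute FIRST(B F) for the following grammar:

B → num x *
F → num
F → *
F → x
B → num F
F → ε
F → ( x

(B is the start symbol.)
{ 'num' }

FIRST sets of the non-terminals involved (from the grammar, by fixed-point iteration):
  FIRST(B) = { 'num' }

To compute FIRST(B F), process the symbols left to right:
Symbol B is a non-terminal. Add FIRST(B) \ {ε} = { 'num' }
B is not nullable (ε ∉ FIRST(B)), so stop here.
FIRST(B F) = { 'num' }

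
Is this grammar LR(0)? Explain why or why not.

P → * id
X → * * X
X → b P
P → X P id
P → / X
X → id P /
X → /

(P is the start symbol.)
Augment with P' → P and build the canonical LR(0) collection (I0 = CLOSURE({[P' → . P]}), then GOTO on every symbol after a dot until no new states appear). It has 18 states:
  I0: { [P → . * id], [P → . / X], [P → . X P id], [P' → . P], [X → . * * X], [X → . /], [X → . b P], [X → . id P /] }  — shift
  I1: { [P → * . id], [X → * . * X] }  — shift
  I2: { [P → / . X], [X → . * * X], [X → . /], [X → . b P], [X → . id P /], [X → / .] }  — shift, reduce
  I3: { [P' → P .] }  — accept
  I4: { [P → . * id], [P → . / X], [P → . X P id], [P → X . P id], [X → . * * X], [X → . /], [X → . b P], [X → . id P /] }  — shift
  I5: { [P → . * id], [P → . / X], [P → . X P id], [X → . * * X], [X → . /], [X → . b P], [X → . id P /], [X → b . P] }  — shift
  I6: { [P → . * id], [P → . / X], [P → . X P id], [X → . * * X], [X → . /], [X → . b P], [X → . id P /], [X → id . P /] }  — shift
  I7: { [X → id P . /] }  — shift
  I8: { [X → id P / .] }  — reduce
  I9: { [X → b P .] }  — reduce
  I10: { [P → X P . id] }  — shift
  I11: { [P → X P id .] }  — reduce
  I12: { [X → * . * X] }  — shift
  I13: { [X → / .] }  — reduce
  I14: { [P → / X .] }  — reduce
  I15: { [X → * * . X], [X → . * * X], [X → . /], [X → . b P], [X → . id P /] }  — shift
  I16: { [X → * * X .] }  — reduce
  I17: { [P → * id .] }  — reduce

Conflict in state I2:
  Shift-reduce conflict between [X → / .] and [X → . * * X]
So the grammar is NOT LR(0).

Answer: No. Shift-reduce conflict between [X → / .] and [X → . * * X]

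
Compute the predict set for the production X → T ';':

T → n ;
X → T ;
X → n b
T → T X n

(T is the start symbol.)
{ 'n' }

PREDICT(X → T ';') = (FIRST(RHS) \ {ε}) ∪ (FOLLOW(X) if ε ∈ FIRST(RHS), i.e. RHS ⇒* ε)
FIRST(T) = { 'n' }
FIRST(T ';') = { 'n' }
ε ∉ FIRST(T ';'), so FOLLOW(X) is not added.
PREDICT(X → T ';') = { 'n' }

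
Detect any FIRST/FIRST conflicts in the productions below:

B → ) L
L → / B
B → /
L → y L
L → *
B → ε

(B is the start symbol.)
No FIRST/FIRST conflicts.

Productions for B:
  B → ) L: FIRST = { ')' }
  B → /: FIRST = { '/' }
  B → ε: FIRST = { ε }
Productions for L:
  L → / B: FIRST = { '/' }
  L → y L: FIRST = { 'y' }
  L → *: FIRST = { '*' }

All alternatives of each non-terminal have pairwise disjoint FIRST sets.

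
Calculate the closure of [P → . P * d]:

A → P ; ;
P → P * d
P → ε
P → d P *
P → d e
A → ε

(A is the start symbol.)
{ [P → . P * d], [P → . d P *], [P → . d e], [P → .] }

To compute CLOSURE, for each item [A → α.Bβ] where B is a non-terminal, add [B → .γ] for all productions B → γ; repeat for the newly added items until nothing changes.

Start with: [P → . P * d]
  [P → . P * d] has the dot before P: add [P → .], [P → . d P *], [P → . d e]
No further items can be added.

CLOSURE = { [P → . P * d], [P → . d P *], [P → . d e], [P → .] }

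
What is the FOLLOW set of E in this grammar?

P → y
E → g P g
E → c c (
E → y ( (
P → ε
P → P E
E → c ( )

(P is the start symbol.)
To compute FOLLOW(E), find every occurrence of E on a right-hand side N → α E β: add FIRST(β) \ {ε}, and if β is empty or nullable also add FOLLOW(N). Iterate to a fixed point.

In P → P E: E is at the end, add FOLLOW(P)

The FOLLOW sets referred to above (computed the same way, to a fixed point):
  FOLLOW(P) = { $, 'c', 'g', 'y' }

Taking the union: FOLLOW(E) = { $, 'c', 'g', 'y' }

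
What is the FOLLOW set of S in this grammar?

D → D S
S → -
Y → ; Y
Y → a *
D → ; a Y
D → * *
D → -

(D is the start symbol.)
{ $, '-' }

In D → D S: S is at the end, add FOLLOW(D)

The FOLLOW sets referred to above (computed the same way, to a fixed point):
  FOLLOW(D) = { $, '-' }

Taking the union: FOLLOW(S) = { $, '-' }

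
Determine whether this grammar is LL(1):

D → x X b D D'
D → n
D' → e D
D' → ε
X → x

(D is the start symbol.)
No. Predict set conflict for D': { 'e' }

A grammar is LL(1) if for each non-terminal N with multiple productions, the predict sets of those productions are pairwise disjoint, where PREDICT(N → α) = (FIRST(α) \ {ε}) ∪ (FOLLOW(N) if α ⇒* ε).

Relevant sets:
  FOLLOW(D') = { $, 'e' }

For D:
  PREDICT(D → x X b D D') = { 'x' }
  PREDICT(D → n) = { 'n' }
For D':
  PREDICT(D' → e D) = { 'e' }
  PREDICT(D' → ε) = { $, 'e' }
X has a single production, so nothing to check there.

Conflict found: Predict set conflict for D': { 'e' }
The grammar is NOT LL(1).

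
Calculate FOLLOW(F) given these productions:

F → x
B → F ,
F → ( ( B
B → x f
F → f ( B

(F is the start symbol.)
F is the start symbol, so $ ∈ FOLLOW(F).
In B → F ,: F is followed by ',', add FIRST(',') \ {ε} = { ',' }

Taking the union: FOLLOW(F) = { $, ',' }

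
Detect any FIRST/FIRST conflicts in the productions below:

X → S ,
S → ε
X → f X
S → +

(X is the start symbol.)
No FIRST/FIRST conflicts.

A FIRST/FIRST conflict occurs when two productions N → α and N → β for the same non-terminal have FIRST(α) ∩ FIRST(β) ≠ ∅ (with ε ∈ FIRST of a nullable right-hand side, so two nullable alternatives also conflict).

FIRST sets of the non-terminals at (or reachable through a nullable prefix from) the front of some alternative:
  FIRST(S) = { '+', ε }

Productions for X:
  X → S ,: FIRST = { '+', ',' }
  X → f X: FIRST = { 'f' }
Productions for S:
  S → ε: FIRST = { ε }
  S → +: FIRST = { '+' }

All alternatives of each non-terminal have pairwise disjoint FIRST sets.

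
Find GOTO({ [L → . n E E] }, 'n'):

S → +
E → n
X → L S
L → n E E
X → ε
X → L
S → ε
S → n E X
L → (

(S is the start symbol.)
GOTO(I, 'n') = CLOSURE({ [A → αX.β] : [A → α.Xβ] ∈ I, X = 'n' })

Items with dot before 'n', with the dot advanced:
  [L → . n E E] → [L → n . E E]
Closure of the advanced items:
  [L → n . E E] has the dot before E: add [E → . n]

GOTO = { [E → . n], [L → n . E E] }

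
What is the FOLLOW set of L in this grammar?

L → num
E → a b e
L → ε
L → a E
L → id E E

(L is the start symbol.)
L is the start symbol, so $ ∈ FOLLOW(L).
L does not occur on any right-hand side.

Taking the union: FOLLOW(L) = { $ }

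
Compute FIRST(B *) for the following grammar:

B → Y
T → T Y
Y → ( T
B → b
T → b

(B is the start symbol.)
FIRST sets of the non-terminals involved (from the grammar, by fixed-point iteration):
  FIRST(B) = { '(', 'b' }

To compute FIRST(B *), process the symbols left to right:
Symbol B is a non-terminal. Add FIRST(B) \ {ε} = { '(', 'b' }
B is not nullable (ε ∉ FIRST(B)), so stop here.
FIRST(B *) = { '(', 'b' }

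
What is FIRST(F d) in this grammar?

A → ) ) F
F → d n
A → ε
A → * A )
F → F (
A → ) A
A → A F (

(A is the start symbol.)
FIRST sets of the non-terminals involved (from the grammar, by fixed-point iteration):
  FIRST(F) = { 'd' }

To compute FIRST(F d), process the symbols left to right:
Symbol F is a non-terminal. Add FIRST(F) \ {ε} = { 'd' }
F is not nullable (ε ∉ FIRST(F)), so stop here.
FIRST(F d) = { 'd' }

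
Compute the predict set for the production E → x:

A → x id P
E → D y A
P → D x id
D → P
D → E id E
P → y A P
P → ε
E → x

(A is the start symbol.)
{ 'x' }

PREDICT(E → x) = (FIRST(RHS) \ {ε}) ∪ (FOLLOW(E) if ε ∈ FIRST(RHS), i.e. RHS ⇒* ε)
FIRST(x) = { 'x' }
ε ∉ FIRST(x), so FOLLOW(E) is not added.
PREDICT(E → x) = { 'x' }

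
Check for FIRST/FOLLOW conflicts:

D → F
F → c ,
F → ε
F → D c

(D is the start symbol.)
Yes. F → c ',' with FOLLOW(F) on { 'c' }; F → D c with FOLLOW(F) on { 'c' }

Nullable non-terminals: D, F.
FIRST sets used below: FIRST(D) = { 'c', ε }
D has a nullable alternative but only one production, so nothing to check.

F: nullable alternative(s) F → ε; FOLLOW(F) = { $, 'c' }
  F → c ,: FIRST \ {ε} = { 'c' } — overlaps FOLLOW(F) on { 'c' }: CONFLICT
  F → ε: FIRST \ {ε} = { } — this is the only nullable alternative, skip
  F → D c: FIRST \ {ε} = { 'c' } — overlaps FOLLOW(F) on { 'c' }: CONFLICT

So the grammar has 2 FIRST/FOLLOW conflicts (marked CONFLICT above).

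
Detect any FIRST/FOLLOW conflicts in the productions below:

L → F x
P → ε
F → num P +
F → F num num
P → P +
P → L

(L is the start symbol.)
Yes. P → P '+' with FOLLOW(P) on { '+' }

A FIRST/FOLLOW conflict occurs when a non-terminal N has a nullable alternative N → β (β ⇒* ε) and another alternative N → α with FIRST(α) ∩ FOLLOW(N) ≠ ∅: on such a lookahead the parser cannot decide between expanding α and letting N vanish via β.

Nullable non-terminals: P.
FIRST sets used below: FIRST(P) = { '+', 'num', ε }, FIRST(L) = { 'num' }

P: nullable alternative(s) P → ε; FOLLOW(P) = { '+' }
  P → ε: FIRST \ {ε} = { } — this is the only nullable alternative, skip
  P → P +: FIRST \ {ε} = { '+', 'num' } — overlaps FOLLOW(P) on { '+' }: CONFLICT
  P → L: FIRST \ {ε} = { 'num' } — disjoint from FOLLOW(P)

F, L have no nullable alternative, so no FIRST/FOLLOW check is needed there.

So the grammar has 1 FIRST/FOLLOW conflict (marked CONFLICT above).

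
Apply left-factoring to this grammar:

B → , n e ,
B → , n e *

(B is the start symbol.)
Left-factoring transforms A → αβ₁ | αβ₂ into A → αA' and A' → β₁ | β₂
(α is the longest common prefix among the alternatives). Repeat until
no nonterminal has two alternatives with a common prefix.

Round 1: B has alternatives sharing prefix ', n e'. Introduce B': B → , n e B'
  Add: B' → ,
  Add: B' → *

No remaining common prefixes — done.

Resulting grammar:
B → , n e B'
B' → ,
B' → *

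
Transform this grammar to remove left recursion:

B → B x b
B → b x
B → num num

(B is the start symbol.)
B → b x B'
B → num num B'
B' → x b B'
B' → ε

B is directly left-recursive. The standard transformation for
  A → A α₁ | ... | A α_m | β₁ | ... | β_n
is
  A  → β₁ A' | ... | β_n A'
  A' → α₁ A' | ... | α_m A' | ε

B → b x becomes B → b x B'
B → num num becomes B → num num B'
B → B x b becomes B' → x b B'
Add B' → ε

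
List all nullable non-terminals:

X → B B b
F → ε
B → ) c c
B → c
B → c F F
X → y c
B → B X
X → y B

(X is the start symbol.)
{ 'F' }

A non-terminal is nullable if it can derive ε (the empty string): either it has an ε-production, or it has a production whose right-hand side consists entirely of nullable non-terminals.

ε-productions: F → ε
So F is immediately nullable.
No further non-terminal can be added: every production for the remaining non-terminals contains a terminal or a non-nullable non-terminal.
Nullable = { 'F' }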